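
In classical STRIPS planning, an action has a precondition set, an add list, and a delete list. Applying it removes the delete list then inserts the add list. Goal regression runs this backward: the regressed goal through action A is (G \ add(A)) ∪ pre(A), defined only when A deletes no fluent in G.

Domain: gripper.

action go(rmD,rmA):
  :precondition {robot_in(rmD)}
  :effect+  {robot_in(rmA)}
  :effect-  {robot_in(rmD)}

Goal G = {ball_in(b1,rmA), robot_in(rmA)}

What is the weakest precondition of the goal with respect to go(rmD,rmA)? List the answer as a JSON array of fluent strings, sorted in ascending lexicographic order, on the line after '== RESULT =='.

Regress:
  G ∩ del = {}  (empty — regression defined)
  G \ add = {ball_in(b1,rmA), robot_in(rmA)} \ {robot_in(rmA)} = {ball_in(b1,rmA)}
  ∪ pre   = {ball_in(b1,rmA)} ∪ {robot_in(rmD)}
          = {ball_in(b1,rmA), robot_in(rmD)}

== RESULT ==
["ball_in(b1,rmA)", "robot_in(rmD)"]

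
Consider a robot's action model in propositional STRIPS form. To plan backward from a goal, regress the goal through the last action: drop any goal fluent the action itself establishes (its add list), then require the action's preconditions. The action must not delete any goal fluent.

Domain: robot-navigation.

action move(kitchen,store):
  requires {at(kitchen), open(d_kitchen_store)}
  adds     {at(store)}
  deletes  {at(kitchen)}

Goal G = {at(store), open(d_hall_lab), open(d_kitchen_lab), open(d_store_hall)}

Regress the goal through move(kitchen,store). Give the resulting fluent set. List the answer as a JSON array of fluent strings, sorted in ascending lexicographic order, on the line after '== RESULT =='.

Regress:
  G ∩ del = {}  (empty — regression defined)
  G \ add = {at(store), open(d_hall_lab), open(d_kitchen_lab), open(d_store_hall)} \ {at(store)} = {open(d_hall_lab), open(d_kitchen_lab), open(d_store_hall)}
  ∪ pre   = {open(d_hall_lab), open(d_kitchen_lab), open(d_store_hall)} ∪ {at(kitchen), open(d_kitchen_store)}
          = {at(kitchen), open(d_hall_lab), open(d_kitchen_lab), open(d_kitchen_store), open(d_store_hall)}

== RESULT ==
["at(kitchen)", "open(d_hall_lab)", "open(d_kitchen_lab)", "open(d_kitchen_store)", "open(d_store_hall)"]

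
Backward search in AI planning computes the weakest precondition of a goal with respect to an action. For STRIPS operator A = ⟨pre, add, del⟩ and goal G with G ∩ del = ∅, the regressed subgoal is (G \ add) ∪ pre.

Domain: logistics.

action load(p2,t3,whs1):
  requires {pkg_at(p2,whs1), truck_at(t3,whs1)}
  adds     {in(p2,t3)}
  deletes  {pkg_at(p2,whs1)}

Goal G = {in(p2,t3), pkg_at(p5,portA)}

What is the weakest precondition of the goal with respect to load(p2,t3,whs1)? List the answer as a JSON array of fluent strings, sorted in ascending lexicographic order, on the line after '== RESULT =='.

Compute (G \ add) ∪ pre:
  G ∩ del = {}  (empty — regression defined)
  G \ add = {in(p2,t3), pkg_at(p5,portA)} \ {in(p2,t3)} = {pkg_at(p5,portA)}
  ∪ pre   = {pkg_at(p5,portA)} ∪ {pkg_at(p2,whs1), truck_at(t3,whs1)}
          = {pkg_at(p2,whs1), pkg_at(p5,portA), truck_at(t3,whs1)}

== RESULT ==
["pkg_at(p2,whs1)", "pkg_at(p5,portA)", "truck_at(t3,whs1)"]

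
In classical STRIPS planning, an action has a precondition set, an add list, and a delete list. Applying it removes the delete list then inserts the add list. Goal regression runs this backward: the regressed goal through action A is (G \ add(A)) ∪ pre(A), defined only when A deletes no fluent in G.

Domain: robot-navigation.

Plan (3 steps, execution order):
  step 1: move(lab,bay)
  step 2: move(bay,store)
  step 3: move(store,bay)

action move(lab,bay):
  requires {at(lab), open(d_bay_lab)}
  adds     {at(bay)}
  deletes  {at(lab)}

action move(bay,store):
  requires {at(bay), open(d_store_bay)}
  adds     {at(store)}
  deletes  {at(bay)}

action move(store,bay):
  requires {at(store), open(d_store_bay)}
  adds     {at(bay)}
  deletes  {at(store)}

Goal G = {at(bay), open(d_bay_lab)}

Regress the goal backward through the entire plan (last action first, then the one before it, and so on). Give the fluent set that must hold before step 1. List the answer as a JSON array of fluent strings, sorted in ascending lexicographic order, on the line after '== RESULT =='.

Regress step by step:
  through step 3 (move(store,bay)): drop {at(bay)}, keep {open(d_bay_lab)}, require {at(store), open(d_store_bay)}
    → {at(store), open(d_bay_lab), open(d_store_bay)}
  through step 2 (move(bay,store)): drop {at(store)}, keep {open(d_bay_lab), open(d_store_bay)}, require {at(bay), open(d_store_bay)}
    → {at(bay), open(d_bay_lab), open(d_store_bay)}
  through step 1 (move(lab,bay)): drop {at(bay)}, keep {open(d_bay_lab), open(d_store_bay)}, require {at(lab), open(d_bay_lab)}
    → {at(lab), open(d_bay_lab), open(d_store_bay)}

== RESULT ==
["at(lab)", "open(d_bay_lab)", "open(d_store_bay)"]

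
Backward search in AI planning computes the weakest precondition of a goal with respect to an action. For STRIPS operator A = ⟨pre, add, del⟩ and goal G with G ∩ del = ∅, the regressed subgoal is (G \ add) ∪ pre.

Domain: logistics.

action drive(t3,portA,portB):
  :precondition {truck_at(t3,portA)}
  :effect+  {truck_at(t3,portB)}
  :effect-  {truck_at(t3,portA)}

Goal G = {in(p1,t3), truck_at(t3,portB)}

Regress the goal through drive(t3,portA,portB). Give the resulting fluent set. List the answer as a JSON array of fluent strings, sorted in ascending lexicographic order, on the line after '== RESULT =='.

Compute (G \ add) ∪ pre:
  G ∩ del = {}  (empty — regression defined)
  G \ add = {in(p1,t3), truck_at(t3,portB)} \ {truck_at(t3,portB)} = {in(p1,t3)}
  ∪ pre   = {in(p1,t3)} ∪ {truck_at(t3,portA)}
          = {in(p1,t3), truck_at(t3,portA)}

== RESULT ==
["in(p1,t3)", "truck_at(t3,portA)"]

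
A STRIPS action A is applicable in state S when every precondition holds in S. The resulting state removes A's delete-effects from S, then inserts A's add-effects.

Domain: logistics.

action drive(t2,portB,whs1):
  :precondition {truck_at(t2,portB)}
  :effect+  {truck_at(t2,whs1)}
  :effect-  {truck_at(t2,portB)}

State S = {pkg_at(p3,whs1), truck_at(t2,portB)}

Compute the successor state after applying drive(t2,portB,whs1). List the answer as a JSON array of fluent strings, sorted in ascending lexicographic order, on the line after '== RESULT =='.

Progress:
  pre ⊆ S: {truck_at(t2,portB)} ⊆ S  — applicable
  S \ del = {pkg_at(p3,whs1)}
  ∪ add   = {pkg_at(p3,whs1), truck_at(t2,whs1)}

== RESULT ==
["pkg_at(p3,whs1)", "truck_at(t2,whs1)"]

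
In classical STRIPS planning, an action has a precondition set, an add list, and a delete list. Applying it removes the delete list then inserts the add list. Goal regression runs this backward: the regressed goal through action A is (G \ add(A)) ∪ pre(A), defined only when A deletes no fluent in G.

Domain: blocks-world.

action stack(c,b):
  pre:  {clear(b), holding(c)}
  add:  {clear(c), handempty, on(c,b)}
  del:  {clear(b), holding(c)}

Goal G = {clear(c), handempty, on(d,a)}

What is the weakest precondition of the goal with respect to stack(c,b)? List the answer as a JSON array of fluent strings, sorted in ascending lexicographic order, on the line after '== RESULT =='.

Compute (G \ add) ∪ pre:
  G ∩ del = {}  (empty — regression defined)
  G \ add = {clear(c), handempty, on(d,a)} \ {clear(c), handempty, on(c,b)} = {on(d,a)}
  ∪ pre   = {on(d,a)} ∪ {clear(b), holding(c)}
          = {clear(b), holding(c), on(d,a)}

== RESULT ==
["clear(b)", "holding(c)", "on(d,a)"]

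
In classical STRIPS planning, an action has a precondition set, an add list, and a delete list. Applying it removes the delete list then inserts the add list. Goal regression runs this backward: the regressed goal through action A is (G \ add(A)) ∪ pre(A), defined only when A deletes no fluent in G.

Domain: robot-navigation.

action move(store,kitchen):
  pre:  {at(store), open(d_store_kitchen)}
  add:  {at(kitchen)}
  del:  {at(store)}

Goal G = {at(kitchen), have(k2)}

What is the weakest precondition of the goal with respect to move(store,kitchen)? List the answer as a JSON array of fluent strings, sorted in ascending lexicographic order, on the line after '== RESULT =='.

Compute (G \ add) ∪ pre:
  G ∩ del = {}  (empty — regression defined)
  G \ add = {at(kitchen), have(k2)} \ {at(kitchen)} = {have(k2)}
  ∪ pre   = {have(k2)} ∪ {at(store), open(d_store_kitchen)}
          = {at(store), have(k2), open(d_store_kitchen)}

== RESULT ==
["at(store)", "have(k2)", "open(d_store_kitchen)"]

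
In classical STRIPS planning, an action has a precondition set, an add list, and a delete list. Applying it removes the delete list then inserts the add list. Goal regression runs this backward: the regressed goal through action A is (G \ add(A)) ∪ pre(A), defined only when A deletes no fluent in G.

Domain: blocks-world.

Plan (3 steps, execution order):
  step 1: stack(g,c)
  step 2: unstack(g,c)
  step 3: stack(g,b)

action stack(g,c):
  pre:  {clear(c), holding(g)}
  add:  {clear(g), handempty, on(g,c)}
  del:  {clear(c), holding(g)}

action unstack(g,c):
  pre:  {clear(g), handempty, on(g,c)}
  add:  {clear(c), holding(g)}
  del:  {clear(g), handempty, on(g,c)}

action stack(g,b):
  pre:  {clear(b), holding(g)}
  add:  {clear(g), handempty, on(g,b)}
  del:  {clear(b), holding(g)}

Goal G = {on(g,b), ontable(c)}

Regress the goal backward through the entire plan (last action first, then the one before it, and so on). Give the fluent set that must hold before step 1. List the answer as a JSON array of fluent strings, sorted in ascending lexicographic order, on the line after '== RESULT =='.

Work backward from the goal:
  through step 3 (stack(g,b)): drop {on(g,b)}, keep {ontable(c)}, require {clear(b), holding(g)}
    → {clear(b), holding(g), ontable(c)}
  through step 2 (unstack(g,c)): drop {holding(g)}, keep {clear(b), ontable(c)}, require {clear(g), handempty, on(g,c)}
    → {clear(b), clear(g), handempty, on(g,c), ontable(c)}
  through step 1 (stack(g,c)): drop {clear(g), handempty, on(g,c)}, keep {clear(b), ontable(c)}, require {clear(c), holding(g)}
    → {clear(b), clear(c), holding(g), ontable(c)}

== RESULT ==
["clear(b)", "clear(c)", "holding(g)", "ontable(c)"]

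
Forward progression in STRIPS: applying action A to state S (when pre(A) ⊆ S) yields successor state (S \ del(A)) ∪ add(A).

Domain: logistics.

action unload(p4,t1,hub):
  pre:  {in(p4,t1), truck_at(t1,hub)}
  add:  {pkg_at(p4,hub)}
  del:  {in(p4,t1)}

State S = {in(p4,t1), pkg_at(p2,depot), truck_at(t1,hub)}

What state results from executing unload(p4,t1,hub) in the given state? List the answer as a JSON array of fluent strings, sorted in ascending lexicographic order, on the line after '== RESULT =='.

Compute (S \ del) ∪ add:
  pre ⊆ S: {in(p4,t1), truck_at(t1,hub)} ⊆ S  — applicable
  S \ del = {pkg_at(p2,depot), truck_at(t1,hub)}
  ∪ add   = {pkg_at(p2,depot), pkg_at(p4,hub), truck_at(t1,hub)}

== RESULT ==
["pkg_at(p2,depot)", "pkg_at(p4,hub)", "truck_at(t1,hub)"]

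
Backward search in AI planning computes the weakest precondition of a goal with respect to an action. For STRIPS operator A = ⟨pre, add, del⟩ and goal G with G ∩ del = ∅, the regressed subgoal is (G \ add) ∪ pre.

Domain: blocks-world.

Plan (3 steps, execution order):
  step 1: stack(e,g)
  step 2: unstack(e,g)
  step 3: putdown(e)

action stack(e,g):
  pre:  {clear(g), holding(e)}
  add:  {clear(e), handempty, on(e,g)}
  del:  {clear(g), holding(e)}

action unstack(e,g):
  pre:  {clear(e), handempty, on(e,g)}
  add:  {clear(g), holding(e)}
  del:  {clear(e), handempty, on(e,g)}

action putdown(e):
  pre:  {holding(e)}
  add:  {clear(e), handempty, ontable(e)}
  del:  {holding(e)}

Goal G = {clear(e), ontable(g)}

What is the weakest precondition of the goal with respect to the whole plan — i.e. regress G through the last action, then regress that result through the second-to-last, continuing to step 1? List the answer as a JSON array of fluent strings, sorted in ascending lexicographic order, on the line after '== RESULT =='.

Work backward from the goal:
  through step 3 (putdown(e)): drop {clear(e)}, keep {ontable(g)}, require {holding(e)}
    → {holding(e), ontable(g)}
  through step 2 (unstack(e,g)): drop {holding(e)}, keep {ontable(g)}, require {clear(e), handempty, on(e,g)}
    → {clear(e), handempty, on(e,g), ontable(g)}
  through step 1 (stack(e,g)): drop {clear(e), handempty, on(e,g)}, keep {ontable(g)}, require {clear(g), holding(e)}
    → {clear(g), holding(e), ontable(g)}

== RESULT ==
["clear(g)", "holding(e)", "ontable(g)"]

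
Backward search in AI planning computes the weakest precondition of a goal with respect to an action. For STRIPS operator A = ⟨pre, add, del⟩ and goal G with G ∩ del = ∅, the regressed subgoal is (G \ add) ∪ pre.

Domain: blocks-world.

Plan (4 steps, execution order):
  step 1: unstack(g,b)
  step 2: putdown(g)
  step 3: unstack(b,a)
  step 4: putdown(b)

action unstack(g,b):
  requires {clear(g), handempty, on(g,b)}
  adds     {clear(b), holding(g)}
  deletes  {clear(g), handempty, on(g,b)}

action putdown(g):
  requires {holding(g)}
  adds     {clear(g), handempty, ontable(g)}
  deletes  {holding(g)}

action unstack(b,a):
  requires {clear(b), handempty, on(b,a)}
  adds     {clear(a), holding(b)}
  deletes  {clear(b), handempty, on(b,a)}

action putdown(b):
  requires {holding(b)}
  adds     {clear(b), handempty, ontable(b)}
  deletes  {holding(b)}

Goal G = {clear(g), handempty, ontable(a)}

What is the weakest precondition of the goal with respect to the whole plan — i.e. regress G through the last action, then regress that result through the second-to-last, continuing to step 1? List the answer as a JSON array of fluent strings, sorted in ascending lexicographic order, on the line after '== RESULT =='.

Work backward from the goal:
  through step 4 (putdown(b)): drop {handempty}, keep {clear(g), ontable(a)}, require {holding(b)}
    → {clear(g), holding(b), ontable(a)}
  through step 3 (unstack(b,a)): drop {holding(b)}, keep {clear(g), ontable(a)}, require {clear(b), handempty, on(b,a)}
    → {clear(b), clear(g), handempty, on(b,a), ontable(a)}
  through step 2 (putdown(g)): drop {clear(g), handempty}, keep {clear(b), on(b,a), ontable(a)}, require {holding(g)}
    → {clear(b), holding(g), on(b,a), ontable(a)}
  through step 1 (unstack(g,b)): drop {clear(b), holding(g)}, keep {on(b,a), ontable(a)}, require {clear(g), handempty, on(g,b)}
    → {clear(g), handempty, on(b,a), on(g,b), ontable(a)}

== RESULT ==
["clear(g)", "handempty", "on(b,a)", "on(g,b)", "ontable(a)"]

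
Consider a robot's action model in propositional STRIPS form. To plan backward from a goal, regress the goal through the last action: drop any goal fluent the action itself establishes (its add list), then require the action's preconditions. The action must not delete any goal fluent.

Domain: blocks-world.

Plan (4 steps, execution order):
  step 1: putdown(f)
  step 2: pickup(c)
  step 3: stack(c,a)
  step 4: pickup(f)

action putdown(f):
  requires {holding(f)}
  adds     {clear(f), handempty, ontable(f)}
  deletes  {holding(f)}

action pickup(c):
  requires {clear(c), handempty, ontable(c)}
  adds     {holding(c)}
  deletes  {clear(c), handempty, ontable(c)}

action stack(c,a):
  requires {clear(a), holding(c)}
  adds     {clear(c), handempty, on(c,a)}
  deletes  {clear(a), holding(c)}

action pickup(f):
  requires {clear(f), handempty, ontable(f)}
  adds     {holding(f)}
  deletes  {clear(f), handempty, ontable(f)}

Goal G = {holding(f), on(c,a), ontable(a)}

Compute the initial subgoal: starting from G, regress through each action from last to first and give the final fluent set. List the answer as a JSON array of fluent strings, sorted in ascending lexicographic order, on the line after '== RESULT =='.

Work backward from the goal:
  through step 4 (pickup(f)): drop {holding(f)}, keep {on(c,a), ontable(a)}, require {clear(f), handempty, ontable(f)}
    → {clear(f), handempty, on(c,a), ontable(a), ontable(f)}
  through step 3 (stack(c,a)): drop {handempty, on(c,a)}, keep {clear(f), ontable(a), ontable(f)}, require {clear(a), holding(c)}
    → {clear(a), clear(f), holding(c), ontable(a), ontable(f)}
  through step 2 (pickup(c)): drop {holding(c)}, keep {clear(a), clear(f), ontable(a), ontable(f)}, require {clear(c), handempty, ontable(c)}
    → {clear(a), clear(c), clear(f), handempty, ontable(a), ontable(c), ontable(f)}
  through step 1 (putdown(f)): drop {clear(f), handempty, ontable(f)}, keep {clear(a), clear(c), ontable(a), ontable(c)}, require {holding(f)}
    → {clear(a), clear(c), holding(f), ontable(a), ontable(c)}

== RESULT ==
["clear(a)", "clear(c)", "holding(f)", "ontable(a)", "ontable(c)"]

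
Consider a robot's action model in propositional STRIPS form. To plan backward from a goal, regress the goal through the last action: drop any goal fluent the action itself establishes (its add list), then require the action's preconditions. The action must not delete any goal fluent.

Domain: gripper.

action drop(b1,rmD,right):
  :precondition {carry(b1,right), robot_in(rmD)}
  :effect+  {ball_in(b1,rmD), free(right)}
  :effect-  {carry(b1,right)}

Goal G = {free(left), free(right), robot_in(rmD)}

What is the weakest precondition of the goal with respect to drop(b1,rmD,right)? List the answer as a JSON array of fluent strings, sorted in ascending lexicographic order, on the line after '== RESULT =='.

Regress:
  G ∩ del = {}  (empty — regression defined)
  G \ add = {free(left), free(right), robot_in(rmD)} \ {ball_in(b1,rmD), free(right)} = {free(left), robot_in(rmD)}
  ∪ pre   = {free(left), robot_in(rmD)} ∪ {carry(b1,right), robot_in(rmD)}
          = {carry(b1,right), free(left), robot_in(rmD)}

== RESULT ==
["carry(b1,right)", "free(left)", "robot_in(rmD)"]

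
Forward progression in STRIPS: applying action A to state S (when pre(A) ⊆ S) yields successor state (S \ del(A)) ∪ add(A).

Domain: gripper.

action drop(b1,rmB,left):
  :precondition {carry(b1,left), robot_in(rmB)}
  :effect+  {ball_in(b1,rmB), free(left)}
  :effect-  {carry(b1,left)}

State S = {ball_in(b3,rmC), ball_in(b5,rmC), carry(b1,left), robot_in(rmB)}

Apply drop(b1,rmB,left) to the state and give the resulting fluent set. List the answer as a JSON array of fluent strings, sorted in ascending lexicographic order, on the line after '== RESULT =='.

Progress:
  pre ⊆ S: {carry(b1,left), robot_in(rmB)} ⊆ S  — applicable
  S \ del = {ball_in(b3,rmC), ball_in(b5,rmC), robot_in(rmB)}
  ∪ add   = {ball_in(b1,rmB), ball_in(b3,rmC), ball_in(b5,rmC), free(left), robot_in(rmB)}

== RESULT ==
["ball_in(b1,rmB)", "ball_in(b3,rmC)", "ball_in(b5,rmC)", "free(left)", "robot_in(rmB)"]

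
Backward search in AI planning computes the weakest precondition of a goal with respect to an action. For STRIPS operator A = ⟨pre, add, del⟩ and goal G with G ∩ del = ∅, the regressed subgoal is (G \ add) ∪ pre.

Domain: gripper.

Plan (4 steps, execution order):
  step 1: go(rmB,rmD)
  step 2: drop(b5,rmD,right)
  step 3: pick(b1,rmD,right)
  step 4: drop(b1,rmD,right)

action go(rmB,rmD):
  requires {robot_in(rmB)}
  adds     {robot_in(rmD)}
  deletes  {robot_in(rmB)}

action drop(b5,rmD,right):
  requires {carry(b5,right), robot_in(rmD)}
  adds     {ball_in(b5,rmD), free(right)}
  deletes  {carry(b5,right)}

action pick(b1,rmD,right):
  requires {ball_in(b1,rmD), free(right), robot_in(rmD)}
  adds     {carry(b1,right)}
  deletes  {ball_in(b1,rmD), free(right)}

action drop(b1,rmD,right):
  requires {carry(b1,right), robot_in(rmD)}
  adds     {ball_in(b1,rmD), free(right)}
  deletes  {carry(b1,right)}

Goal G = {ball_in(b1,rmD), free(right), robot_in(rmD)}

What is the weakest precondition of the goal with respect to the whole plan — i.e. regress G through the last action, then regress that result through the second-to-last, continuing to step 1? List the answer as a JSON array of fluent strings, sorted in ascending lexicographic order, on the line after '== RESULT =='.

Work backward from the goal:
  through step 4 (drop(b1,rmD,right)): drop {ball_in(b1,rmD), free(right)}, keep {robot_in(rmD)}, require {carry(b1,right), robot_in(rmD)}
    → {carry(b1,right), robot_in(rmD)}
  through step 3 (pick(b1,rmD,right)): drop {carry(b1,right)}, keep {robot_in(rmD)}, require {ball_in(b1,rmD), free(right), robot_in(rmD)}
    → {ball_in(b1,rmD), free(right), robot_in(rmD)}
  through step 2 (drop(b5,rmD,right)): drop {free(right)}, keep {ball_in(b1,rmD), robot_in(rmD)}, require {carry(b5,right), robot_in(rmD)}
    → {ball_in(b1,rmD), carry(b5,right), robot_in(rmD)}
  through step 1 (go(rmB,rmD)): drop {robot_in(rmD)}, keep {ball_in(b1,rmD), carry(b5,right)}, require {robot_in(rmB)}
    → {ball_in(b1,rmD), carry(b5,right), robot_in(rmB)}

== RESULT ==
["ball_in(b1,rmD)", "carry(b5,right)", "robot_in(rmB)"]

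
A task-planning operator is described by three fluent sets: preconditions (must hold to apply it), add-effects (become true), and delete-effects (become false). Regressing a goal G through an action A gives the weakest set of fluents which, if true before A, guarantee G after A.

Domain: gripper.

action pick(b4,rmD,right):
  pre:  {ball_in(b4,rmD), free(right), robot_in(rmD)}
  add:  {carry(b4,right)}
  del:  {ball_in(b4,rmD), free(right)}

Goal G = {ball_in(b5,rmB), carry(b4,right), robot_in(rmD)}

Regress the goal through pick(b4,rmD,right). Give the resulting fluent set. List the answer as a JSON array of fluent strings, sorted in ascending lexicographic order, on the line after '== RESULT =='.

Regress:
  G ∩ del = {}  (empty — regression defined)
  G \ add = {ball_in(b5,rmB), carry(b4,right), robot_in(rmD)} \ {carry(b4,right)} = {ball_in(b5,rmB), robot_in(rmD)}
  ∪ pre   = {ball_in(b5,rmB), robot_in(rmD)} ∪ {ball_in(b4,rmD), free(right), robot_in(rmD)}
          = {ball_in(b4,rmD), ball_in(b5,rmB), free(right), robot_in(rmD)}

== RESULT ==
["ball_in(b4,rmD)", "ball_in(b5,rmB)", "free(right)", "robot_in(rmD)"]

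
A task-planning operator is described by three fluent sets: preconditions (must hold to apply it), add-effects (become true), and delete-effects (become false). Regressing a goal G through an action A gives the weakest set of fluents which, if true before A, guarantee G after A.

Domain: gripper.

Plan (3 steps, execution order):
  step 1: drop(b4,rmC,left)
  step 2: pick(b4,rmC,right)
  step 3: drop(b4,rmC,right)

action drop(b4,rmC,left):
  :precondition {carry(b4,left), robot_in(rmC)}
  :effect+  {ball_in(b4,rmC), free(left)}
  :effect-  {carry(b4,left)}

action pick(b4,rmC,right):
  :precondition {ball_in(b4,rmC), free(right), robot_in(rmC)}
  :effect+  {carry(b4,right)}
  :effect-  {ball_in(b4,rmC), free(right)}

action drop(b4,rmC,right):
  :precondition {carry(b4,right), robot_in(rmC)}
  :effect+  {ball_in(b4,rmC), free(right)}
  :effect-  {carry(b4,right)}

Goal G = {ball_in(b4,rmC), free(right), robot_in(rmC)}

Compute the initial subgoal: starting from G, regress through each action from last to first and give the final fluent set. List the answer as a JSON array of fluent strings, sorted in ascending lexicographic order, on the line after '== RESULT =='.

Work backward from the goal:
  through step 3 (drop(b4,rmC,right)): drop {ball_in(b4,rmC), free(right)}, keep {robot_in(rmC)}, require {carry(b4,right), robot_in(rmC)}
    → {carry(b4,right), robot_in(rmC)}
  through step 2 (pick(b4,rmC,right)): drop {carry(b4,right)}, keep {robot_in(rmC)}, require {ball_in(b4,rmC), free(right), robot_in(rmC)}
    → {ball_in(b4,rmC), free(right), robot_in(rmC)}
  through step 1 (drop(b4,rmC,left)): drop {ball_in(b4,rmC)}, keep {free(right), robot_in(rmC)}, require {carry(b4,left), robot_in(rmC)}
    → {carry(b4,left), free(right), robot_in(rmC)}

== RESULT ==
["carry(b4,left)", "free(right)", "robot_in(rmC)"]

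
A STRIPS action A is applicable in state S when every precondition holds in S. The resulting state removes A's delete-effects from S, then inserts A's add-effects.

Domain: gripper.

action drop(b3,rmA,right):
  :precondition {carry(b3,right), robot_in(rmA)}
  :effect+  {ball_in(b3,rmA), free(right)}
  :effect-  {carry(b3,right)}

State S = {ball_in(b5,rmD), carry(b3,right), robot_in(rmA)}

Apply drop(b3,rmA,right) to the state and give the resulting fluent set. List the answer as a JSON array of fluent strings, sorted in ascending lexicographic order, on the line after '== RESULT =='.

Compute (S \ del) ∪ add:
  pre ⊆ S: {carry(b3,right), robot_in(rmA)} ⊆ S  — applicable
  S \ del = {ball_in(b5,rmD), robot_in(rmA)}
  ∪ add   = {ball_in(b3,rmA), ball_in(b5,rmD), free(right), robot_in(rmA)}

== RESULT ==
["ball_in(b3,rmA)", "ball_in(b5,rmD)", "free(right)", "robot_in(rmA)"]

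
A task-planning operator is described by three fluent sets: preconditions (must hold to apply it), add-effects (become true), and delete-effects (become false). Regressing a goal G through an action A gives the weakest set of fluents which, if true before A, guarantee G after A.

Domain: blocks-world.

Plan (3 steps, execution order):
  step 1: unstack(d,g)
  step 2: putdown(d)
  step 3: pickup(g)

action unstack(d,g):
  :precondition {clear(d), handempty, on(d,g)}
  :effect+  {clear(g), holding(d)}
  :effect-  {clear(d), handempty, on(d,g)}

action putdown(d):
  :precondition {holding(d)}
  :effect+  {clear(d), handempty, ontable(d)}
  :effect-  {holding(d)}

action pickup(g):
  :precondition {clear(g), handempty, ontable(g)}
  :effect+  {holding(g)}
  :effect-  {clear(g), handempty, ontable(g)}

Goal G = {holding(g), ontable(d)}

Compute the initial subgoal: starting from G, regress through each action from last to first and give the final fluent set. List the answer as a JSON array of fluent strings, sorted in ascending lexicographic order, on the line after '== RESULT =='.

Work backward from the goal:
  through step 3 (pickup(g)): drop {holding(g)}, keep {ontable(d)}, require {clear(g), handempty, ontable(g)}
    → {clear(g), handempty, ontable(d), ontable(g)}
  through step 2 (putdown(d)): drop {handempty, ontable(d)}, keep {clear(g), ontable(g)}, require {holding(d)}
    → {clear(g), holding(d), ontable(g)}
  through step 1 (unstack(d,g)): drop {clear(g), holding(d)}, keep {ontable(g)}, require {clear(d), handempty, on(d,g)}
    → {clear(d), handempty, on(d,g), ontable(g)}

== RESULT ==
["clear(d)", "handempty", "on(d,g)", "ontable(g)"]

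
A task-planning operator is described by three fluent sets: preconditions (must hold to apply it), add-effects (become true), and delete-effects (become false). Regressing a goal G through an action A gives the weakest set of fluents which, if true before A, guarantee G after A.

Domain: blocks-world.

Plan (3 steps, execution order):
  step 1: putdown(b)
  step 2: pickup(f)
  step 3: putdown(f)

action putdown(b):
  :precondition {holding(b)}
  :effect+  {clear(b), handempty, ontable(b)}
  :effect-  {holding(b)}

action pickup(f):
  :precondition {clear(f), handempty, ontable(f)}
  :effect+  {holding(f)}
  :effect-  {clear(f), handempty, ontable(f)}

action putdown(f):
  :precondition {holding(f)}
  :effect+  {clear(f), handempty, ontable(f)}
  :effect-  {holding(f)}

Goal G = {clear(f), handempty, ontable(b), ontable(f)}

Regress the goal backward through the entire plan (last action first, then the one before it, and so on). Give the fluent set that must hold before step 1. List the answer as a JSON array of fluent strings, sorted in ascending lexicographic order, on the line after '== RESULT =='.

Work backward from the goal:
  through step 3 (putdown(f)): drop {clear(f), handempty, ontable(f)}, keep {ontable(b)}, require {holding(f)}
    → {holding(f), ontable(b)}
  through step 2 (pickup(f)): drop {holding(f)}, keep {ontable(b)}, require {clear(f), handempty, ontable(f)}
    → {clear(f), handempty, ontable(b), ontable(f)}
  through step 1 (putdown(b)): drop {handempty, ontable(b)}, keep {clear(f), ontable(f)}, require {holding(b)}
    → {clear(f), holding(b), ontable(f)}

== RESULT ==
["clear(f)", "holding(b)", "ontable(f)"]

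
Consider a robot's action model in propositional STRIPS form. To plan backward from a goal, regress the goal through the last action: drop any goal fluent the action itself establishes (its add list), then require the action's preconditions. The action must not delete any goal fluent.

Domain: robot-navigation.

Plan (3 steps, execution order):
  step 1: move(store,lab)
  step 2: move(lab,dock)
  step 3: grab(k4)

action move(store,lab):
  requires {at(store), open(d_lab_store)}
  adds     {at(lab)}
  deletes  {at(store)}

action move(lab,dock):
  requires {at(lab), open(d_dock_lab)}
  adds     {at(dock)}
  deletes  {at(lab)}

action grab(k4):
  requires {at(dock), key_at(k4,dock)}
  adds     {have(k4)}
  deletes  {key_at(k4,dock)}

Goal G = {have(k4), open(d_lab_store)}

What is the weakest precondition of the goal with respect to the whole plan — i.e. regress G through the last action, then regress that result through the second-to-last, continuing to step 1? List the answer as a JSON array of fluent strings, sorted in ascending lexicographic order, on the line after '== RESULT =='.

Work backward from the goal:
  through step 3 (grab(k4)): drop {have(k4)}, keep {open(d_lab_store)}, require {at(dock), key_at(k4,dock)}
    → {at(dock), key_at(k4,dock), open(d_lab_store)}
  through step 2 (move(lab,dock)): drop {at(dock)}, keep {key_at(k4,dock), open(d_lab_store)}, require {at(lab), open(d_dock_lab)}
    → {at(lab), key_at(k4,dock), open(d_dock_lab), open(d_lab_store)}
  through step 1 (move(store,lab)): drop {at(lab)}, keep {key_at(k4,dock), open(d_dock_lab), open(d_lab_store)}, require {at(store), open(d_lab_store)}
    → {at(store), key_at(k4,dock), open(d_dock_lab), open(d_lab_store)}

== RESULT ==
["at(store)", "key_at(k4,dock)", "open(d_dock_lab)", "open(d_lab_store)"]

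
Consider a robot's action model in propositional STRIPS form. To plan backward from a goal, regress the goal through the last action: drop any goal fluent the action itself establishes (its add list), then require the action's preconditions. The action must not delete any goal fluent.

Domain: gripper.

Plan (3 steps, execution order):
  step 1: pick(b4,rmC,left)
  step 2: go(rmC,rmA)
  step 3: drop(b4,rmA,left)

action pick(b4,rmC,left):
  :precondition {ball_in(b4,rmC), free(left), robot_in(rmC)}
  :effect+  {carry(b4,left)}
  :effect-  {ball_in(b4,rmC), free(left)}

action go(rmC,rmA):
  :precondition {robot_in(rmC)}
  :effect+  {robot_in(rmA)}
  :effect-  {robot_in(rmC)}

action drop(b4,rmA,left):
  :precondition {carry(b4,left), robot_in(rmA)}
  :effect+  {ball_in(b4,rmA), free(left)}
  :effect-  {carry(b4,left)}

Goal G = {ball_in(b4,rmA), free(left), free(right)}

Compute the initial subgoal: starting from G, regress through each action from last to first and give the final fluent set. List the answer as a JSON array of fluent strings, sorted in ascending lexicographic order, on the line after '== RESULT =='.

Regress step by step:
  through step 3 (drop(b4,rmA,left)): drop {ball_in(b4,rmA), free(left)}, keep {free(right)}, require {carry(b4,left), robot_in(rmA)}
    → {carry(b4,left), free(right), robot_in(rmA)}
  through step 2 (go(rmC,rmA)): drop {robot_in(rmA)}, keep {carry(b4,left), free(right)}, require {robot_in(rmC)}
    → {carry(b4,left), free(right), robot_in(rmC)}
  through step 1 (pick(b4,rmC,left)): drop {carry(b4,left)}, keep {free(right), robot_in(rmC)}, require {ball_in(b4,rmC), free(left), robot_in(rmC)}
    → {ball_in(b4,rmC), free(left), free(right), robot_in(rmC)}

== RESULT ==
["ball_in(b4,rmC)", "free(left)", "free(right)", "robot_in(rmC)"]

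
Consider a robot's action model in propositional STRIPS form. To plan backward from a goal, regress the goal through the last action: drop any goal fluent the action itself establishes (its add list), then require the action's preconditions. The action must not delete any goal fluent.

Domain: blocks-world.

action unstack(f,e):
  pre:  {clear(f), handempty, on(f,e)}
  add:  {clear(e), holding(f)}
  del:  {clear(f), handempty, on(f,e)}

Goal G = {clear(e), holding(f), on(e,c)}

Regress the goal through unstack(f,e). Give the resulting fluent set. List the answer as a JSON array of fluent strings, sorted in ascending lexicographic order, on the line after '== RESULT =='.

Regress:
  G ∩ del = {}  (empty — regression defined)
  G \ add = {clear(e), holding(f), on(e,c)} \ {clear(e), holding(f)} = {on(e,c)}
  ∪ pre   = {on(e,c)} ∪ {clear(f), handempty, on(f,e)}
          = {clear(f), handempty, on(e,c), on(f,e)}

== RESULT ==
["clear(f)", "handempty", "on(e,c)", "on(f,e)"]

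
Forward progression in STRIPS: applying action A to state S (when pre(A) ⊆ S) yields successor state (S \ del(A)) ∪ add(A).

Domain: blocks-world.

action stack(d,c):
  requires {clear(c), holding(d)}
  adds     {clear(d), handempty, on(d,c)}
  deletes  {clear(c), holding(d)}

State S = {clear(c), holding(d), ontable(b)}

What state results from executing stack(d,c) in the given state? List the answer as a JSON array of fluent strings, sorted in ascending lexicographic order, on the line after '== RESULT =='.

Progress:
  pre ⊆ S: {clear(c), holding(d)} ⊆ S  — applicable
  S \ del = {ontable(b)}
  ∪ add   = {clear(d), handempty, on(d,c), ontable(b)}

== RESULT ==
["clear(d)", "handempty", "on(d,c)", "ontable(b)"]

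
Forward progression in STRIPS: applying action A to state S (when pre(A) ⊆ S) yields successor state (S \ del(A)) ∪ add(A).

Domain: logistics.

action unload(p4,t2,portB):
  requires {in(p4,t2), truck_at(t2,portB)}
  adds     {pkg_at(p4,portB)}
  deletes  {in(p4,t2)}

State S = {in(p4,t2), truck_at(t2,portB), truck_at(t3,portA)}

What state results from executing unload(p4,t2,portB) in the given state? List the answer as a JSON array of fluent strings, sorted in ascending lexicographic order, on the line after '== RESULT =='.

Progress:
  pre ⊆ S: {in(p4,t2), truck_at(t2,portB)} ⊆ S  — applicable
  S \ del = {truck_at(t2,portB), truck_at(t3,portA)}
  ∪ add   = {pkg_at(p4,portB), truck_at(t2,portB), truck_at(t3,portA)}

== RESULT ==
["pkg_at(p4,portB)", "truck_at(t2,portB)", "truck_at(t3,portA)"]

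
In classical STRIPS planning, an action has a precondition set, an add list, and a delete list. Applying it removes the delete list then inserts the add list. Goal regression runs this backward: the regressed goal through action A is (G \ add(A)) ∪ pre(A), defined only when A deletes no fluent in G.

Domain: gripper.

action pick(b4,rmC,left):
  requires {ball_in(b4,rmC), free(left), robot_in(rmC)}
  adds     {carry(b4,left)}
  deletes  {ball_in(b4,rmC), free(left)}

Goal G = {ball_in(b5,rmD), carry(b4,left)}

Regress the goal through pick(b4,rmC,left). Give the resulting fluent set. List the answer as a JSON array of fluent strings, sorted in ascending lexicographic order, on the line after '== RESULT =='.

Compute (G \ add) ∪ pre:
  G ∩ del = {}  (empty — regression defined)
  G \ add = {ball_in(b5,rmD), carry(b4,left)} \ {carry(b4,left)} = {ball_in(b5,rmD)}
  ∪ pre   = {ball_in(b5,rmD)} ∪ {ball_in(b4,rmC), free(left), robot_in(rmC)}
          = {ball_in(b4,rmC), ball_in(b5,rmD), free(left), robot_in(rmC)}

== RESULT ==
["ball_in(b4,rmC)", "ball_in(b5,rmD)", "free(left)", "robot_in(rmC)"]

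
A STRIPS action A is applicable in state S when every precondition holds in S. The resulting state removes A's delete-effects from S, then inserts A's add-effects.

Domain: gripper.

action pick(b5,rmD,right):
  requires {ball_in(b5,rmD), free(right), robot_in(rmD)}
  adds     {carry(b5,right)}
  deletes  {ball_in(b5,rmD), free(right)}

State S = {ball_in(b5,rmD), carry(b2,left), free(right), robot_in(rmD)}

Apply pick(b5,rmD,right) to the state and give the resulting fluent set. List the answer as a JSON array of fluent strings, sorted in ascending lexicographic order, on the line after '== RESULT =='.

Compute (S \ del) ∪ add:
  pre ⊆ S: {ball_in(b5,rmD), free(right), robot_in(rmD)} ⊆ S  — applicable
  S \ del = {carry(b2,left), robot_in(rmD)}
  ∪ add   = {carry(b2,left), carry(b5,right), robot_in(rmD)}

== RESULT ==
["carry(b2,left)", "carry(b5,right)", "robot_in(rmD)"]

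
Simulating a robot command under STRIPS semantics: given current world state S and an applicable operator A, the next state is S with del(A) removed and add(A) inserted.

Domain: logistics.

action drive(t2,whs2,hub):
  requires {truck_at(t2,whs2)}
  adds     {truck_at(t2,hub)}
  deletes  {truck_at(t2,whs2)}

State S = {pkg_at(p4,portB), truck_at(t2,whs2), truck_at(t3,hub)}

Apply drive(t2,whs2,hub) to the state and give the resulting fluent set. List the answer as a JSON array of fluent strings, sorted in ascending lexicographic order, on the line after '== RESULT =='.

Progress:
  pre ⊆ S: {truck_at(t2,whs2)} ⊆ S  — applicable
  S \ del = {pkg_at(p4,portB), truck_at(t3,hub)}
  ∪ add   = {pkg_at(p4,portB), truck_at(t2,hub), truck_at(t3,hub)}

== RESULT ==
["pkg_at(p4,portB)", "truck_at(t2,hub)", "truck_at(t3,hub)"]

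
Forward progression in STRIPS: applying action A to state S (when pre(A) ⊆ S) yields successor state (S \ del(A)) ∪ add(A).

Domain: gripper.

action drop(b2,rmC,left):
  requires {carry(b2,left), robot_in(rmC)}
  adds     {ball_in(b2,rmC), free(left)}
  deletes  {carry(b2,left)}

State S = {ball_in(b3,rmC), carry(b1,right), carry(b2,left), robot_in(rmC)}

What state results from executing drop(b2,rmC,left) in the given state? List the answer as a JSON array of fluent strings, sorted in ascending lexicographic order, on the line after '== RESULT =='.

Progress:
  pre ⊆ S: {carry(b2,left), robot_in(rmC)} ⊆ S  — applicable
  S \ del = {ball_in(b3,rmC), carry(b1,right), robot_in(rmC)}
  ∪ add   = {ball_in(b2,rmC), ball_in(b3,rmC), carry(b1,right), free(left), robot_in(rmC)}

== RESULT ==
["ball_in(b2,rmC)", "ball_in(b3,rmC)", "carry(b1,right)", "free(left)", "robot_in(rmC)"]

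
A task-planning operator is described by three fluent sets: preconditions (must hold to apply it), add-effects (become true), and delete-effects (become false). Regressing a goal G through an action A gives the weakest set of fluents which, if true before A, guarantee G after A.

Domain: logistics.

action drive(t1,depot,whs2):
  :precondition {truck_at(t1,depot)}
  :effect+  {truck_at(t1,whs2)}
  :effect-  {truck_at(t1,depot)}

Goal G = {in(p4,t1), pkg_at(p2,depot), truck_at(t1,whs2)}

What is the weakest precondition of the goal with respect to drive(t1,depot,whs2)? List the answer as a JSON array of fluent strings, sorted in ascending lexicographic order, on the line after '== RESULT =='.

Regress:
  G ∩ del = {}  (empty — regression defined)
  G \ add = {in(p4,t1), pkg_at(p2,depot), truck_at(t1,whs2)} \ {truck_at(t1,whs2)} = {in(p4,t1), pkg_at(p2,depot)}
  ∪ pre   = {in(p4,t1), pkg_at(p2,depot)} ∪ {truck_at(t1,depot)}
          = {in(p4,t1), pkg_at(p2,depot), truck_at(t1,depot)}

== RESULT ==
["in(p4,t1)", "pkg_at(p2,depot)", "truck_at(t1,depot)"]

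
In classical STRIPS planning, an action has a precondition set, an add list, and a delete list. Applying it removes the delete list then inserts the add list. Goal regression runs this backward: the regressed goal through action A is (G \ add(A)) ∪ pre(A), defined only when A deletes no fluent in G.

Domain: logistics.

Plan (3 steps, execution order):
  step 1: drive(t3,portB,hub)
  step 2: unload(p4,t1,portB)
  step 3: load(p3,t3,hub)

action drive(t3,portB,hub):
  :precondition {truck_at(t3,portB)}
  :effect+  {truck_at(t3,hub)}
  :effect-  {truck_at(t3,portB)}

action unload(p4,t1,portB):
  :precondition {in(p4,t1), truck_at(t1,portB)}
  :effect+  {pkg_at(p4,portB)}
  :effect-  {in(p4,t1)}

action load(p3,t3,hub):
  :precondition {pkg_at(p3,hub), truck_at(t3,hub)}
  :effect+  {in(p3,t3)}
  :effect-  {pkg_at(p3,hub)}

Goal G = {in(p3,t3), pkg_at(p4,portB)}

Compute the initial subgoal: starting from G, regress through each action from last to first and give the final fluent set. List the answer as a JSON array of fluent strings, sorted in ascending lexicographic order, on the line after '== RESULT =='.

Work backward from the goal:
  through step 3 (load(p3,t3,hub)): drop {in(p3,t3)}, keep {pkg_at(p4,portB)}, require {pkg_at(p3,hub), truck_at(t3,hub)}
    → {pkg_at(p3,hub), pkg_at(p4,portB), truck_at(t3,hub)}
  through step 2 (unload(p4,t1,portB)): drop {pkg_at(p4,portB)}, keep {pkg_at(p3,hub), truck_at(t3,hub)}, require {in(p4,t1), truck_at(t1,portB)}
    → {in(p4,t1), pkg_at(p3,hub), truck_at(t1,portB), truck_at(t3,hub)}
  through step 1 (drive(t3,portB,hub)): drop {truck_at(t3,hub)}, keep {in(p4,t1), pkg_at(p3,hub), truck_at(t1,portB)}, require {truck_at(t3,portB)}
    → {in(p4,t1), pkg_at(p3,hub), truck_at(t1,portB), truck_at(t3,portB)}

== RESULT ==
["in(p4,t1)", "pkg_at(p3,hub)", "truck_at(t1,portB)", "truck_at(t3,portB)"]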